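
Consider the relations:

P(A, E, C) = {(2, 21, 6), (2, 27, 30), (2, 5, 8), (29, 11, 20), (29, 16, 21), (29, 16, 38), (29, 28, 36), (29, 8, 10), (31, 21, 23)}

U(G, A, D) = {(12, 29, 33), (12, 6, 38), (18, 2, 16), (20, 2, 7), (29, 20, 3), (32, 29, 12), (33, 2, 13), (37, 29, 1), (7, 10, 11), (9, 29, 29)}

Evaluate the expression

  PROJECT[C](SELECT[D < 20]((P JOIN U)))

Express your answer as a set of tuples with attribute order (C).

{10, 20, 21, 30, 36, 38, 6, 8}

P ⋈ U (natural join on A): {(2, 21, 6, 18, 16), (2, 21, 6, 20, 7), (2, 21, 6, 33, 13), (2, 27, 30, 18, 16), (2, 27, 30, 20, 7), (2, 27, 30, 33, 13), (2, 5, 8, 18, 16), (2, 5, 8, 20, 7), (2, 5, 8, 33, 13), (29, 11, 20, 12, 33), (29, 11, 20, 32, 12), (29, 11, 20, 37, 1), (29, 11, 20, 9, 29), (29, 16, 21, 12, 33), (29, 16, 21, 32, 12), (29, 16, 21, 37, 1), (29, 16, 21, 9, 29), (29, 16, 38, 12, 33), (29, 16, 38, 32, 12), (29, 16, 38, 37, 1), (29, 16, 38, 9, 29), (29, 28, 36, 12, 33), (29, 28, 36, 32, 12), (29, 28, 36, 37, 1), (29, 28, 36, 9, 29), (29, 8, 10, 12, 33), (29, 8, 10, 32, 12), (29, 8, 10, 37, 1), (29, 8, 10, 9, 29)}
Filtering on D < 20 leaves {(2, 21, 6, 18, 16), (2, 21, 6, 20, 7), (2, 21, 6, 33, 13), (2, 27, 30, 18, 16), (2, 27, 30, 20, 7), (2, 27, 30, 33, 13), (2, 5, 8, 18, 16), (2, 5, 8, 20, 7), (2, 5, 8, 33, 13), (29, 11, 20, 32, 12), (29, 11, 20, 37, 1), (29, 16, 21, 32, 12), (29, 16, 21, 37, 1), (29, 16, 38, 32, 12), (29, 16, 38, 37, 1), (29, 28, 36, 32, 12), (29, 28, 36, 37, 1), (29, 8, 10, 32, 12), (29, 8, 10, 37, 1)}.
Projecting to C (11 duplicate(s) eliminated): {10, 20, 21, 30, 36, 38, 6, 8}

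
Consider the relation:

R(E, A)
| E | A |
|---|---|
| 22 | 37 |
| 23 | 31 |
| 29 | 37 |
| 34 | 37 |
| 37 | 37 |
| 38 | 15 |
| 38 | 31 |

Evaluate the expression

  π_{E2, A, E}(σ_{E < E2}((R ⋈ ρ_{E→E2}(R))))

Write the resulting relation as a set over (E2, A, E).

ρ[E→E2]: schema becomes (E2, A); tuples unchanged.
R ⋈ ρ_{E→E2}(R) (natural join on A): {(22, 37, 22), (22, 37, 29), (22, 37, 34), (22, 37, 37), (23, 31, 23), (23, 31, 38), (29, 37, 22), (29, 37, 29), (29, 37, 34), (29, 37, 37), (34, 37, 22), (34, 37, 29), (34, 37, 34), (34, 37, 37), (37, 37, 22), (37, 37, 29), (37, 37, 34), (37, 37, 37), (38, 15, 38), (38, 31, 23), (38, 31, 38)}
Selection E < E2: {(22, 37, 29), (22, 37, 34), (22, 37, 37), (23, 31, 38), (29, 37, 34), (29, 37, 37), (34, 37, 37)}
π[E2, A, E]: project onto (E2, A, E) → {(29, 37, 22), (34, 37, 22), (34, 37, 29), (37, 37, 22), (37, 37, 29), (37, 37, 34), (38, 31, 23)}

{(29, 37, 22), (34, 37, 22), (34, 37, 29), (37, 37, 22), (37, 37, 29), (37, 37, 34), (38, 31, 23)}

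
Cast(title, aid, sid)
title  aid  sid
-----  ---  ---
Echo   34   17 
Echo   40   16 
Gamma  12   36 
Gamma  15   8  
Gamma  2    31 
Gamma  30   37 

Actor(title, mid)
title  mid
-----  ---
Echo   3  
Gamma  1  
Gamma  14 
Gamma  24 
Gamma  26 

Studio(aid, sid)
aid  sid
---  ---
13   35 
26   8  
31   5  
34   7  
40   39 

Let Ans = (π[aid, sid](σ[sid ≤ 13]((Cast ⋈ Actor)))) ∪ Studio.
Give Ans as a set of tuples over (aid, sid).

{(13, 35), (15, 8), (26, 8), (31, 5), (34, 7), (40, 39)}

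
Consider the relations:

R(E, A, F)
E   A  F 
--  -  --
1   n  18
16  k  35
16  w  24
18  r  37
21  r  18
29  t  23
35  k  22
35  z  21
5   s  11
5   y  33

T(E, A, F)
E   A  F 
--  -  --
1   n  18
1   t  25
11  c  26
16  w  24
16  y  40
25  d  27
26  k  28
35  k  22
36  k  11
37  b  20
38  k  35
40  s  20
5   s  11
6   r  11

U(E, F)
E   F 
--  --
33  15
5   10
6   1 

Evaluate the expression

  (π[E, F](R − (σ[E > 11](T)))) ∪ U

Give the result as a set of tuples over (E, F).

Selection E > 11: {(16, w, 24), (16, y, 40), (25, d, 27), (26, k, 28), (35, k, 22), (36, k, 11), (37, b, 20), (38, k, 35), (40, s, 20)}
Difference: {(1, n, 18), (16, k, 35), (16, w, 24), (18, r, 37), (21, r, 18), (29, t, 23), (35, k, 22), (35, z, 21), (5, s, 11), (5, y, 33)} with {(16, w, 24), (16, y, 40), (25, d, 27), (26, k, 28), (35, k, 22), (36, k, 11), (37, b, 20), (38, k, 35), (40, s, 20)} → {(1, n, 18), (16, k, 35), (18, r, 37), (21, r, 18), (29, t, 23), (35, z, 21), (5, s, 11), (5, y, 33)}
π[E, F]: project onto (E, F) → {(1, 18), (16, 35), (18, 37), (21, 18), (29, 23), (35, 21), (5, 11), (5, 33)}
Union: {(1, 18), (16, 35), (18, 37), (21, 18), (29, 23), (35, 21), (5, 11), (5, 33)} with {(33, 15), (5, 10), (6, 1)} → {(1, 18), (16, 35), (18, 37), (21, 18), (29, 23), (33, 15), (35, 21), (5, 10), (5, 11), (5, 33), (6, 1)}

{(1, 18), (16, 35), (18, 37), (21, 18), (29, 23), (33, 15), (35, 21), (5, 10), (5, 11), (5, 33), (6, 1)}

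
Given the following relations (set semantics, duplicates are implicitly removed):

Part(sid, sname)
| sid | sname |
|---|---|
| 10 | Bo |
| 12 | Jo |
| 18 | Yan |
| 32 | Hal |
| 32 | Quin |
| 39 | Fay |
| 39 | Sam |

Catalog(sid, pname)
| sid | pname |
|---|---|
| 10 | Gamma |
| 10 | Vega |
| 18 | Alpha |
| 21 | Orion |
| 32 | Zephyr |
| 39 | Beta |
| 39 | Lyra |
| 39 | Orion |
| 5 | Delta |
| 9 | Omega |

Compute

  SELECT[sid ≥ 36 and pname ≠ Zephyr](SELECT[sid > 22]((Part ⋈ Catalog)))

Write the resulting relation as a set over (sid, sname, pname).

{(39, Fay, Beta), (39, Fay, Lyra), (39, Fay, Orion), (39, Sam, Beta), (39, Sam, Lyra), (39, Sam, Orion)}

Part ⋈ Catalog (natural join on sid): {(10, Bo, Gamma), (10, Bo, Vega), (18, Yan, Alpha), (32, Hal, Zephyr), (32, Quin, Zephyr), (39, Fay, Beta), (39, Fay, Lyra), (39, Fay, Orion), (39, Sam, Beta), (39, Sam, Lyra), (39, Sam, Orion)}
σ[sid > 22]: keep tuples satisfying sid > 22 → {(32, Hal, Zephyr), (32, Quin, Zephyr), (39, Fay, Beta), (39, Fay, Lyra), (39, Fay, Orion), (39, Sam, Beta), (39, Sam, Lyra), (39, Sam, Orion)}
σ[sid ≥ 36 and pname ≠ Zephyr]: keep tuples satisfying sid ≥ 36 and pname ≠ Zephyr → {(39, Fay, Beta), (39, Fay, Lyra), (39, Fay, Orion), (39, Sam, Beta), (39, Sam, Lyra), (39, Sam, Orion)}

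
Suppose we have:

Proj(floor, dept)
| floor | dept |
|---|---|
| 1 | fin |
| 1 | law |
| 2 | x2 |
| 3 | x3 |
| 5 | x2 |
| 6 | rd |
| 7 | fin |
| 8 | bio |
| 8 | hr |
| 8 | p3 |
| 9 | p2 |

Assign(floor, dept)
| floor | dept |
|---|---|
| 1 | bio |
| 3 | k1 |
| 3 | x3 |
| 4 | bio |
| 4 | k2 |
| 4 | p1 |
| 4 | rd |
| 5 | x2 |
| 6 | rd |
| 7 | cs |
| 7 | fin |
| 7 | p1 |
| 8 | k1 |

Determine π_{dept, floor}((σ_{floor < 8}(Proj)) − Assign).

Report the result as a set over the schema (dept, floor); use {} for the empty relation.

{(fin, 1), (law, 1), (x2, 2)}

σ[floor < 8]: keep tuples satisfying floor < 8 → {(1, fin), (1, law), (2, x2), (3, x3), (5, x2), (6, rd), (7, fin)}
Set difference of the two operands is {(1, fin), (1, law), (2, x2)}.
Keep only column(s) dept, floor: {(fin, 1), (law, 1), (x2, 2)}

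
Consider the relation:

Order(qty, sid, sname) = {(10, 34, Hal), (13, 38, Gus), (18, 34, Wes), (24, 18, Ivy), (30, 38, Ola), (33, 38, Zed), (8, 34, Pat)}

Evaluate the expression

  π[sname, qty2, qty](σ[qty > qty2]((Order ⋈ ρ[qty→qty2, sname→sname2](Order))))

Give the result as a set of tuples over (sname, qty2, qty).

ρ[qty→qty2, sname→sname2]: schema becomes (qty2, sid, sname2); tuples unchanged.
Joining Order and ρ[qty→qty2, sname→sname2](Order) on sid yields {(10, 34, Hal, 10, Hal), (10, 34, Hal, 18, Wes), (10, 34, Hal, 8, Pat), (13, 38, Gus, 13, Gus), (13, 38, Gus, 30, Ola), (13, 38, Gus, 33, Zed), (18, 34, Wes, 10, Hal), (18, 34, Wes, 18, Wes), (18, 34, Wes, 8, Pat), (24, 18, Ivy, 24, Ivy), (30, 38, Ola, 13, Gus), (30, 38, Ola, 30, Ola), (30, 38, Ola, 33, Zed), (33, 38, Zed, 13, Gus), (33, 38, Zed, 30, Ola), (33, 38, Zed, 33, Zed), (8, 34, Pat, 10, Hal), (8, 34, Pat, 18, Wes), (8, 34, Pat, 8, Pat)}.
Apply σ_{qty > qty2}; surviving tuples: {(10, 34, Hal, 8, Pat), (18, 34, Wes, 10, Hal), (18, 34, Wes, 8, Pat), (30, 38, Ola, 13, Gus), (33, 38, Zed, 13, Gus), (33, 38, Zed, 30, Ola)}
π[sname, qty2, qty]: project onto (sname, qty2, qty) → {(Hal, 8, 10), (Ola, 13, 30), (Wes, 10, 18), (Wes, 8, 18), (Zed, 13, 33), (Zed, 30, 33)}

{(Hal, 8, 10), (Ola, 13, 30), (Wes, 10, 18), (Wes, 8, 18), (Zed, 13, 33), (Zed, 30, 33)}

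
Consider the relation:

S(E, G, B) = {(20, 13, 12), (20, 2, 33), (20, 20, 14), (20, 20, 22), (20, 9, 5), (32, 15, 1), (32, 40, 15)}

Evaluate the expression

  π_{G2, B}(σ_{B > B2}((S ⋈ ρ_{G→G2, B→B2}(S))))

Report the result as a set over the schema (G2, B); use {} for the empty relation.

ρ[G→G2, B→B2]: schema becomes (E, G2, B2); tuples unchanged.
S ⋈ ρ_{G→G2, B→B2}(S) (natural join on E): {(20, 13, 12, 13, 12), (20, 13, 12, 2, 33), (20, 13, 12, 20, 14), (20, 13, 12, 20, 22), (20, 13, 12, 9, 5), (20, 2, 33, 13, 12), (20, 2, 33, 2, 33), (20, 2, 33, 20, 14), (20, 2, 33, 20, 22), (20, 2, 33, 9, 5), (20, 20, 14, 13, 12), (20, 20, 14, 2, 33), (20, 20, 14, 20, 14), (20, 20, 14, 20, 22), (20, 20, 14, 9, 5), (20, 20, 22, 13, 12), (20, 20, 22, 2, 33), (20, 20, 22, 20, 14), (20, 20, 22, 20, 22), (20, 20, 22, 9, 5), (20, 9, 5, 13, 12), (20, 9, 5, 2, 33), (20, 9, 5, 20, 14), (20, 9, 5, 20, 22), (20, 9, 5, 9, 5), (32, 15, 1, 15, 1), (32, 15, 1, 40, 15), (32, 40, 15, 15, 1), (32, 40, 15, 40, 15)}
Apply σ_{B > B2}; surviving tuples: {(20, 13, 12, 9, 5), (20, 2, 33, 13, 12), (20, 2, 33, 20, 14), (20, 2, 33, 20, 22), (20, 2, 33, 9, 5), (20, 20, 14, 13, 12), (20, 20, 14, 9, 5), (20, 20, 22, 13, 12), (20, 20, 22, 20, 14), (20, 20, 22, 9, 5), (32, 40, 15, 15, 1)}
π[G2, B]: project onto (G2, B) (1 duplicate(s) eliminated) → {(13, 14), (13, 22), (13, 33), (15, 15), (20, 22), (20, 33), (9, 12), (9, 14), (9, 22), (9, 33)}

{(13, 14), (13, 22), (13, 33), (15, 15), (20, 22), (20, 33), (9, 12), (9, 14), (9, 22), (9, 33)}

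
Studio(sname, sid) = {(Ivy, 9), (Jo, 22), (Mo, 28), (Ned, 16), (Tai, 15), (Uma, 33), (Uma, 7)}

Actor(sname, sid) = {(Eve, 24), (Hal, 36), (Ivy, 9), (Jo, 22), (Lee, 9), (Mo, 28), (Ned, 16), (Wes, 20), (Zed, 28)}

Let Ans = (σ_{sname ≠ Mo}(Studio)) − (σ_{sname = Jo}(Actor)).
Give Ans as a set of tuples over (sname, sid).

Selection sname ≠ Mo: {(Ivy, 9), (Jo, 22), (Ned, 16), (Tai, 15), (Uma, 33), (Uma, 7)}
Selection sname = Jo: {(Jo, 22)}
Taking the difference: {(Ivy, 9), (Ned, 16), (Tai, 15), (Uma, 33), (Uma, 7)}

{(Ivy, 9), (Ned, 16), (Tai, 15), (Uma, 33), (Uma, 7)}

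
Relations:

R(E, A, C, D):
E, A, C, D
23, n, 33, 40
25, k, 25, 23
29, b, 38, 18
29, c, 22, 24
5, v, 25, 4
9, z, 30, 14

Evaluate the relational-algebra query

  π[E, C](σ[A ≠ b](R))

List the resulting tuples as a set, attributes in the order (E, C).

Selection A ≠ b: {(23, n, 33, 40), (25, k, 25, 23), (29, c, 22, 24), (5, v, 25, 4), (9, z, 30, 14)}
π_{E, C} gives {(23, 33), (25, 25), (29, 22), (5, 25), (9, 30)}.

{(23, 33), (25, 25), (29, 22), (5, 25), (9, 30)}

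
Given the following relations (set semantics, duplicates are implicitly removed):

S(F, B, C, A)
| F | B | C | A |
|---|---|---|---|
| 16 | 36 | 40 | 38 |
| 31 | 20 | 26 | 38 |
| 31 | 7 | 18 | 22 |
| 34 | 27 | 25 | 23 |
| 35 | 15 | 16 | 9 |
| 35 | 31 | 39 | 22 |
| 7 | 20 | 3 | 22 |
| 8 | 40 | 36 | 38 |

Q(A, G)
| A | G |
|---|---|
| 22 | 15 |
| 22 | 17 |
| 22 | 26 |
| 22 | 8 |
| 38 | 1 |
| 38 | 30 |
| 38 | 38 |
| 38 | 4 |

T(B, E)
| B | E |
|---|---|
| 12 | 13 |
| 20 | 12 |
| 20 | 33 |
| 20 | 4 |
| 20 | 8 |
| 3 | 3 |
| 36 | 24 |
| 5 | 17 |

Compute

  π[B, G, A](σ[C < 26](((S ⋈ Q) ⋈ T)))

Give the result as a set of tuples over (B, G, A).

{(20, 15, 22), (20, 17, 22), (20, 26, 22), (20, 8, 22)}

Joining S and Q on A yields {(16, 36, 40, 38, 1), (16, 36, 40, 38, 30), (16, 36, 40, 38, 38), (16, 36, 40, 38, 4), (31, 20, 26, 38, 1), (31, 20, 26, 38, 30), (31, 20, 26, 38, 38), (31, 20, 26, 38, 4), (31, 7, 18, 22, 15), (31, 7, 18, 22, 17), (31, 7, 18, 22, 26), (31, 7, 18, 22, 8), (35, 31, 39, 22, 15), (35, 31, 39, 22, 17), (35, 31, 39, 22, 26), (35, 31, 39, 22, 8), (7, 20, 3, 22, 15), (7, 20, 3, 22, 17), (7, 20, 3, 22, 26), (7, 20, 3, 22, 8), (8, 40, 36, 38, 1), (8, 40, 36, 38, 30), (8, 40, 36, 38, 38), (8, 40, 36, 38, 4)}.
Joining (S ⋈ Q) and T on B yields {(16, 36, 40, 38, 1, 24), (16, 36, 40, 38, 30, 24), (16, 36, 40, 38, 38, 24), (16, 36, 40, 38, 4, 24), (31, 20, 26, 38, 1, 12), (31, 20, 26, 38, 1, 33), (31, 20, 26, 38, 1, 4), (31, 20, 26, 38, 1, 8), (31, 20, 26, 38, 30, 12), (31, 20, 26, 38, 30, 33), (31, 20, 26, 38, 30, 4), (31, 20, 26, 38, 30, 8), (31, 20, 26, 38, 38, 12), (31, 20, 26, 38, 38, 33), (31, 20, 26, 38, 38, 4), (31, 20, 26, 38, 38, 8), (31, 20, 26, 38, 4, 12), (31, 20, 26, 38, 4, 33), (31, 20, 26, 38, 4, 4), (31, 20, 26, 38, 4, 8), (7, 20, 3, 22, 15, 12), (7, 20, 3, 22, 15, 33), (7, 20, 3, 22, 15, 4), (7, 20, 3, 22, 15, 8), (7, 20, 3, 22, 17, 12), (7, 20, 3, 22, 17, 33), (7, 20, 3, 22, 17, 4), (7, 20, 3, 22, 17, 8), (7, 20, 3, 22, 26, 12), (7, 20, 3, 22, 26, 33), (7, 20, 3, 22, 26, 4), (7, 20, 3, 22, 26, 8), (7, 20, 3, 22, 8, 12), (7, 20, 3, 22, 8, 33), (7, 20, 3, 22, 8, 4), (7, 20, 3, 22, 8, 8)}.
Apply σ_{C < 26}; surviving tuples: {(7, 20, 3, 22, 15, 12), (7, 20, 3, 22, 15, 33), (7, 20, 3, 22, 15, 4), (7, 20, 3, 22, 15, 8), (7, 20, 3, 22, 17, 12), (7, 20, 3, 22, 17, 33), (7, 20, 3, 22, 17, 4), (7, 20, 3, 22, 17, 8), (7, 20, 3, 22, 26, 12), (7, 20, 3, 22, 26, 33), (7, 20, 3, 22, 26, 4), (7, 20, 3, 22, 26, 8), (7, 20, 3, 22, 8, 12), (7, 20, 3, 22, 8, 33), (7, 20, 3, 22, 8, 4), (7, 20, 3, 22, 8, 8)}
Keep only column(s) B, G, A (12 duplicate(s) eliminated): {(20, 15, 22), (20, 17, 22), (20, 26, 22), (20, 8, 22)}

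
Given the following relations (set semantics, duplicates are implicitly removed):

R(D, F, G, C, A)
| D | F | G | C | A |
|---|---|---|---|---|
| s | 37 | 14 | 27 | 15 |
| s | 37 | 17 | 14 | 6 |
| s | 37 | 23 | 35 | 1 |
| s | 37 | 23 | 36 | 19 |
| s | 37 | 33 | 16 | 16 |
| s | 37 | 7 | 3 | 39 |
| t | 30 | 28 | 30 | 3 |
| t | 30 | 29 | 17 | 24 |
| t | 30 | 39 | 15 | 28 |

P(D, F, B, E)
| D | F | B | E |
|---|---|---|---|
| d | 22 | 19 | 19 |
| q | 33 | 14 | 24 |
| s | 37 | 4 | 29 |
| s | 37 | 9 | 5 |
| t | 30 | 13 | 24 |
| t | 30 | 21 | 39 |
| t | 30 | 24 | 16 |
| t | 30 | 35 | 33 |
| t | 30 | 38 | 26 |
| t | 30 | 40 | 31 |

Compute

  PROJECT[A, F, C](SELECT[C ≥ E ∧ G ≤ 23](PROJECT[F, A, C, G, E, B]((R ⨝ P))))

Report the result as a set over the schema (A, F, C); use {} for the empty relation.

Natural join on D, F: {(s, 37, 14, 27, 15, 4, 29), (s, 37, 14, 27, 15, 9, 5), (s, 37, 17, 14, 6, 4, 29), (s, 37, 17, 14, 6, 9, 5), (s, 37, 23, 35, 1, 4, 29), (s, 37, 23, 35, 1, 9, 5), (s, 37, 23, 36, 19, 4, 29), (s, 37, 23, 36, 19, 9, 5), (s, 37, 33, 16, 16, 4, 29), (s, 37, 33, 16, 16, 9, 5), (s, 37, 7, 3, 39, 4, 29), (s, 37, 7, 3, 39, 9, 5), (t, 30, 28, 30, 3, 13, 24), (t, 30, 28, 30, 3, 21, 39), (t, 30, 28, 30, 3, 24, 16), (t, 30, 28, 30, 3, 35, 33), (t, 30, 28, 30, 3, 38, 26), (t, 30, 28, 30, 3, 40, 31), (t, 30, 29, 17, 24, 13, 24), (t, 30, 29, 17, 24, 21, 39), (t, 30, 29, 17, 24, 24, 16), (t, 30, 29, 17, 24, 35, 33), (t, 30, 29, 17, 24, 38, 26), (t, 30, 29, 17, 24, 40, 31), (t, 30, 39, 15, 28, 13, 24), (t, 30, 39, 15, 28, 21, 39), (t, 30, 39, 15, 28, 24, 16), (t, 30, 39, 15, 28, 35, 33), (t, 30, 39, 15, 28, 38, 26), (t, 30, 39, 15, 28, 40, 31)}
π_{F, A, C, G, E, B} gives {(30, 24, 17, 29, 16, 24), (30, 24, 17, 29, 24, 13), (30, 24, 17, 29, 26, 38), (30, 24, 17, 29, 31, 40), (30, 24, 17, 29, 33, 35), (30, 24, 17, 29, 39, 21), (30, 28, 15, 39, 16, 24), (30, 28, 15, 39, 24, 13), (30, 28, 15, 39, 26, 38), (30, 28, 15, 39, 31, 40), (30, 28, 15, 39, 33, 35), (30, 28, 15, 39, 39, 21), (30, 3, 30, 28, 16, 24), (30, 3, 30, 28, 24, 13), (30, 3, 30, 28, 26, 38), (30, 3, 30, 28, 31, 40), (30, 3, 30, 28, 33, 35), (30, 3, 30, 28, 39, 21), (37, 1, 35, 23, 29, 4), (37, 1, 35, 23, 5, 9), (37, 15, 27, 14, 29, 4), (37, 15, 27, 14, 5, 9), (37, 16, 16, 33, 29, 4), (37, 16, 16, 33, 5, 9), (37, 19, 36, 23, 29, 4), (37, 19, 36, 23, 5, 9), (37, 39, 3, 7, 29, 4), (37, 39, 3, 7, 5, 9), (37, 6, 14, 17, 29, 4), (37, 6, 14, 17, 5, 9)}.
Selection C ≥ E ∧ G ≤ 23: {(37, 1, 35, 23, 29, 4), (37, 1, 35, 23, 5, 9), (37, 15, 27, 14, 5, 9), (37, 19, 36, 23, 29, 4), (37, 19, 36, 23, 5, 9), (37, 6, 14, 17, 5, 9)}
π_{A, F, C} gives {(1, 37, 35), (15, 37, 27), (19, 37, 36), (6, 37, 14)} (2 duplicate(s) eliminated).

{(1, 37, 35), (15, 37, 27), (19, 37, 36), (6, 37, 14)}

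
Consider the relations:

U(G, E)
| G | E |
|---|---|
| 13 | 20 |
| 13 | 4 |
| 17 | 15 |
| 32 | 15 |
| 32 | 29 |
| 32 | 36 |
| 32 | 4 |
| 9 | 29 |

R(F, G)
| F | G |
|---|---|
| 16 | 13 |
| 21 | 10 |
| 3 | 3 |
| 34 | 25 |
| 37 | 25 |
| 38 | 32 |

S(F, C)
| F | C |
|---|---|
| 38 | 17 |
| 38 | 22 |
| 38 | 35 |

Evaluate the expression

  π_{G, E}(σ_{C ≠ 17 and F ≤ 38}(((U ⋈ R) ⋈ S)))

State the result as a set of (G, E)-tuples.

Natural join on G: {(13, 20, 16), (13, 4, 16), (32, 15, 38), (32, 29, 38), (32, 36, 38), (32, 4, 38)}
Natural join on F: {(32, 15, 38, 17), (32, 15, 38, 22), (32, 15, 38, 35), (32, 29, 38, 17), (32, 29, 38, 22), (32, 29, 38, 35), (32, 36, 38, 17), (32, 36, 38, 22), (32, 36, 38, 35), (32, 4, 38, 17), (32, 4, 38, 22), (32, 4, 38, 35)}
Selection C ≠ 17 and F ≤ 38: {(32, 15, 38, 22), (32, 15, 38, 35), (32, 29, 38, 22), (32, 29, 38, 35), (32, 36, 38, 22), (32, 36, 38, 35), (32, 4, 38, 22), (32, 4, 38, 35)}
Keep only column(s) G, E (4 duplicate(s) eliminated): {(32, 15), (32, 29), (32, 36), (32, 4)}

{(32, 15), (32, 29), (32, 36), (32, 4)}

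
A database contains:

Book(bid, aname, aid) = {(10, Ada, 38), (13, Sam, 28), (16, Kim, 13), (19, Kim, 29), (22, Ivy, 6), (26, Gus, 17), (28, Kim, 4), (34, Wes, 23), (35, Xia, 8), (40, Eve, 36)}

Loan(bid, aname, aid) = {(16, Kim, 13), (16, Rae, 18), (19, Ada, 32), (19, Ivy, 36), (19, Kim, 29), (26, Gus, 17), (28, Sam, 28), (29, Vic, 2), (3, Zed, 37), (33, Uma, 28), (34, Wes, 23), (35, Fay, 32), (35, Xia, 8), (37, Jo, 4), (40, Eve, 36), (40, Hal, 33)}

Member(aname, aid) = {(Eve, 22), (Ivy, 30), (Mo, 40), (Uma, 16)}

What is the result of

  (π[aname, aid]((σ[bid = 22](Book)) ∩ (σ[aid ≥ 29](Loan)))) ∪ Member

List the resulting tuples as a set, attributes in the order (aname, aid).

{(Eve, 22), (Ivy, 30), (Mo, 40), (Uma, 16)}

Apply σ_{bid = 22}; surviving tuples: {(22, Ivy, 6)}
Apply σ_{aid ≥ 29}; surviving tuples: {(19, Ada, 32), (19, Ivy, 36), (19, Kim, 29), (3, Zed, 37), (35, Fay, 32), (40, Eve, 36), (40, Hal, 33)}
Taking the intersection: {}
π[aname, aid]: project onto (aname, aid) → {}
Taking the union: {(Eve, 22), (Ivy, 30), (Mo, 40), (Uma, 16)}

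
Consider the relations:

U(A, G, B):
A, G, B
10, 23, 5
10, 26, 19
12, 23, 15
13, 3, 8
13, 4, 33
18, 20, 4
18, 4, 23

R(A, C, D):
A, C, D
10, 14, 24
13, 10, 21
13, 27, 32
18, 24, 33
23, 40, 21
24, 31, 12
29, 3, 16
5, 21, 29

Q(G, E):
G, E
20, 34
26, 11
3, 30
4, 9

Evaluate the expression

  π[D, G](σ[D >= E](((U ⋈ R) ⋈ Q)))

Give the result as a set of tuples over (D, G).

Joining U and R on A yields {(10, 23, 5, 14, 24), (10, 26, 19, 14, 24), (13, 3, 8, 10, 21), (13, 3, 8, 27, 32), (13, 4, 33, 10, 21), (13, 4, 33, 27, 32), (18, 20, 4, 24, 33), (18, 4, 23, 24, 33)}.
Joining (U ⋈ R) and Q on G yields {(10, 26, 19, 14, 24, 11), (13, 3, 8, 10, 21, 30), (13, 3, 8, 27, 32, 30), (13, 4, 33, 10, 21, 9), (13, 4, 33, 27, 32, 9), (18, 20, 4, 24, 33, 34), (18, 4, 23, 24, 33, 9)}.
Apply σ_{D >= E}; surviving tuples: {(10, 26, 19, 14, 24, 11), (13, 3, 8, 27, 32, 30), (13, 4, 33, 10, 21, 9), (13, 4, 33, 27, 32, 9), (18, 4, 23, 24, 33, 9)}
π[D, G]: project onto (D, G) → {(21, 4), (24, 26), (32, 3), (32, 4), (33, 4)}

{(21, 4), (24, 26), (32, 3), (32, 4), (33, 4)}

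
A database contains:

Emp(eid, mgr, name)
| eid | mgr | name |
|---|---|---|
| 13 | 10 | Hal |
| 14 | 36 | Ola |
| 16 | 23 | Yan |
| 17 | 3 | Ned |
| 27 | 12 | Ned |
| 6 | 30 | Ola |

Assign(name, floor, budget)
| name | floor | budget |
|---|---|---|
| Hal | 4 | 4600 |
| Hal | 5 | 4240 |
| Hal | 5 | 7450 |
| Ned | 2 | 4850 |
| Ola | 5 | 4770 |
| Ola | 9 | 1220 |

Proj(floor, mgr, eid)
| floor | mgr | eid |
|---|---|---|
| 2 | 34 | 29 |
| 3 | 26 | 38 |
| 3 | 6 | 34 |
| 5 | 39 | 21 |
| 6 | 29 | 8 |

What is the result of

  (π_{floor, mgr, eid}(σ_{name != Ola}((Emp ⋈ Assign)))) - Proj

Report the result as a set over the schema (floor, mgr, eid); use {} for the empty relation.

{(2, 12, 27), (2, 3, 17), (4, 10, 13), (5, 10, 13)}

Natural join on name: {(13, 10, Hal, 4, 4600), (13, 10, Hal, 5, 4240), (13, 10, Hal, 5, 7450), (14, 36, Ola, 5, 4770), (14, 36, Ola, 9, 1220), (17, 3, Ned, 2, 4850), (27, 12, Ned, 2, 4850), (6, 30, Ola, 5, 4770), (6, 30, Ola, 9, 1220)}
Filtering on name != Ola leaves {(13, 10, Hal, 4, 4600), (13, 10, Hal, 5, 4240), (13, 10, Hal, 5, 7450), (17, 3, Ned, 2, 4850), (27, 12, Ned, 2, 4850)}.
Projecting to floor, mgr, eid (1 duplicate(s) eliminated): {(2, 12, 27), (2, 3, 17), (4, 10, 13), (5, 10, 13)}
Taking the difference: {(2, 12, 27), (2, 3, 17), (4, 10, 13), (5, 10, 13)}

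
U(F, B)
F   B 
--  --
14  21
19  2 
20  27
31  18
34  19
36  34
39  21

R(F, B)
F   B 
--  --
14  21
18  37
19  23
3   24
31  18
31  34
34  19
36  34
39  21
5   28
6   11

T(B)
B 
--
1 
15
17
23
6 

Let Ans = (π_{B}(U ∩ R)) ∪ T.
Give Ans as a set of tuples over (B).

{1, 15, 17, 18, 19, 21, 23, 34, 6}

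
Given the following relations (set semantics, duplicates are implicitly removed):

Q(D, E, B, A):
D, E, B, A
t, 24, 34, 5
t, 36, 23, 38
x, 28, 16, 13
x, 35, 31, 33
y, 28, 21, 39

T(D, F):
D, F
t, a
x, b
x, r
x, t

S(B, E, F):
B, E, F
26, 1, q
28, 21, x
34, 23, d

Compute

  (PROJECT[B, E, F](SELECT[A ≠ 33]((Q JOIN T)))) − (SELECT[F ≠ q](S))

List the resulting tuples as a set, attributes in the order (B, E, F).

Natural join on D: {(t, 24, 34, 5, a), (t, 36, 23, 38, a), (x, 28, 16, 13, b), (x, 28, 16, 13, r), (x, 28, 16, 13, t), (x, 35, 31, 33, b), (x, 35, 31, 33, r), (x, 35, 31, 33, t)}
σ[A ≠ 33]: keep tuples satisfying A ≠ 33 → {(t, 24, 34, 5, a), (t, 36, 23, 38, a), (x, 28, 16, 13, b), (x, 28, 16, 13, r), (x, 28, 16, 13, t)}
Keep only column(s) B, E, F: {(16, 28, b), (16, 28, r), (16, 28, t), (23, 36, a), (34, 24, a)}
σ[F ≠ q]: keep tuples satisfying F ≠ q → {(28, 21, x), (34, 23, d)}
Difference: {(16, 28, b), (16, 28, r), (16, 28, t), (23, 36, a), (34, 24, a)} with {(28, 21, x), (34, 23, d)} → {(16, 28, b), (16, 28, r), (16, 28, t), (23, 36, a), (34, 24, a)}

{(16, 28, b), (16, 28, r), (16, 28, t), (23, 36, a), (34, 24, a)}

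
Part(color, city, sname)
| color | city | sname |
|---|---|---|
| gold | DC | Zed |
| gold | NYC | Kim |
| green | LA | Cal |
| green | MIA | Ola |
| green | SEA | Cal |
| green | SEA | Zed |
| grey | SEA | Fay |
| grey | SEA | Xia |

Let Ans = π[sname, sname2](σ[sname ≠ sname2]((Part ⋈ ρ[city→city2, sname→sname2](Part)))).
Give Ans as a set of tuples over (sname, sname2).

{(Cal, Ola), (Cal, Zed), (Fay, Xia), (Kim, Zed), (Ola, Cal), (Ola, Zed), (Xia, Fay), (Zed, Cal), (Zed, Kim), (Zed, Ola)}

ρ[city→city2, sname→sname2]: schema becomes (color, city2, sname2); tuples unchanged.
Joining Part and ρ[city→city2, sname→sname2](Part) on color yields {(gold, DC, Zed, DC, Zed), (gold, DC, Zed, NYC, Kim), (gold, NYC, Kim, DC, Zed), (gold, NYC, Kim, NYC, Kim), (green, LA, Cal, LA, Cal), (green, LA, Cal, MIA, Ola), (green, LA, Cal, SEA, Cal), (green, LA, Cal, SEA, Zed), (green, MIA, Ola, LA, Cal), (green, MIA, Ola, MIA, Ola), (green, MIA, Ola, SEA, Cal), (green, MIA, Ola, SEA, Zed), (green, SEA, Cal, LA, Cal), (green, SEA, Cal, MIA, Ola), (green, SEA, Cal, SEA, Cal), (green, SEA, Cal, SEA, Zed), (green, SEA, Zed, LA, Cal), (green, SEA, Zed, MIA, Ola), (green, SEA, Zed, SEA, Cal), (green, SEA, Zed, SEA, Zed), (grey, SEA, Fay, SEA, Fay), (grey, SEA, Fay, SEA, Xia), (grey, SEA, Xia, SEA, Fay), (grey, SEA, Xia, SEA, Xia)}.
σ[sname ≠ sname2]: keep tuples satisfying sname ≠ sname2 → {(gold, DC, Zed, NYC, Kim), (gold, NYC, Kim, DC, Zed), (green, LA, Cal, MIA, Ola), (green, LA, Cal, SEA, Zed), (green, MIA, Ola, LA, Cal), (green, MIA, Ola, SEA, Cal), (green, MIA, Ola, SEA, Zed), (green, SEA, Cal, MIA, Ola), (green, SEA, Cal, SEA, Zed), (green, SEA, Zed, LA, Cal), (green, SEA, Zed, MIA, Ola), (green, SEA, Zed, SEA, Cal), (grey, SEA, Fay, SEA, Xia), (grey, SEA, Xia, SEA, Fay)}
π_{sname, sname2} gives {(Cal, Ola), (Cal, Zed), (Fay, Xia), (Kim, Zed), (Ola, Cal), (Ola, Zed), (Xia, Fay), (Zed, Cal), (Zed, Kim), (Zed, Ola)} (4 duplicate(s) eliminated).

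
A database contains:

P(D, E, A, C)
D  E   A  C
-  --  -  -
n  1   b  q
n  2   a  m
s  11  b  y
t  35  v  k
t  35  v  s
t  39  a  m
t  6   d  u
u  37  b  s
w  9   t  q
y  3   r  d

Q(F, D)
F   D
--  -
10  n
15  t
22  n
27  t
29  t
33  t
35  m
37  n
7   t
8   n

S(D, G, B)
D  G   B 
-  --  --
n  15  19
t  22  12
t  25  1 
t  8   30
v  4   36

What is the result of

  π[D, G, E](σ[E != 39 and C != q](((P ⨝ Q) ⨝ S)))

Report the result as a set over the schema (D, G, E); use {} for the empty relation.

{(n, 15, 2), (t, 22, 35), (t, 22, 6), (t, 25, 35), (t, 25, 6), (t, 8, 35), (t, 8, 6)}

Natural join on D: {(n, 1, b, q, 10), (n, 1, b, q, 22), (n, 1, b, q, 37), (n, 1, b, q, 8), (n, 2, a, m, 10), (n, 2, a, m, 22), (n, 2, a, m, 37), (n, 2, a, m, 8), (t, 35, v, k, 15), (t, 35, v, k, 27), (t, 35, v, k, 29), (t, 35, v, k, 33), (t, 35, v, k, 7), (t, 35, v, s, 15), (t, 35, v, s, 27), (t, 35, v, s, 29), (t, 35, v, s, 33), (t, 35, v, s, 7), (t, 39, a, m, 15), (t, 39, a, m, 27), (t, 39, a, m, 29), (t, 39, a, m, 33), (t, 39, a, m, 7), (t, 6, d, u, 15), (t, 6, d, u, 27), (t, 6, d, u, 29), (t, 6, d, u, 33), (t, 6, d, u, 7)}
Natural join on D: {(n, 1, b, q, 10, 15, 19), (n, 1, b, q, 22, 15, 19), (n, 1, b, q, 37, 15, 19), (n, 1, b, q, 8, 15, 19), (n, 2, a, m, 10, 15, 19), (n, 2, a, m, 22, 15, 19), (n, 2, a, m, 37, 15, 19), (n, 2, a, m, 8, 15, 19), (t, 35, v, k, 15, 22, 12), (t, 35, v, k, 15, 25, 1), (t, 35, v, k, 15, 8, 30), (t, 35, v, k, 27, 22, 12), (t, 35, v, k, 27, 25, 1), (t, 35, v, k, 27, 8, 30), (t, 35, v, k, 29, 22, 12), (t, 35, v, k, 29, 25, 1), (t, 35, v, k, 29, 8, 30), (t, 35, v, k, 33, 22, 12), (t, 35, v, k, 33, 25, 1), (t, 35, v, k, 33, 8, 30), (t, 35, v, k, 7, 22, 12), (t, 35, v, k, 7, 25, 1), (t, 35, v, k, 7, 8, 30), (t, 35, v, s, 15, 22, 12), (t, 35, v, s, 15, 25, 1), (t, 35, v, s, 15, 8, 30), (t, 35, v, s, 27, 22, 12), (t, 35, v, s, 27, 25, 1), (t, 35, v, s, 27, 8, 30), (t, 35, v, s, 29, 22, 12), (t, 35, v, s, 29, 25, 1), (t, 35, v, s, 29, 8, 30), (t, 35, v, s, 33, 22, 12), (t, 35, v, s, 33, 25, 1), (t, 35, v, s, 33, 8, 30), (t, 35, v, s, 7, 22, 12), (t, 35, v, s, 7, 25, 1), (t, 35, v, s, 7, 8, 30), (t, 39, a, m, 15, 22, 12), (t, 39, a, m, 15, 25, 1), (t, 39, a, m, 15, 8, 30), (t, 39, a, m, 27, 22, 12), (t, 39, a, m, 27, 25, 1), (t, 39, a, m, 27, 8, 30), (t, 39, a, m, 29, 22, 12), (t, 39, a, m, 29, 25, 1), (t, 39, a, m, 29, 8, 30), (t, 39, a, m, 33, 22, 12), (t, 39, a, m, 33, 25, 1), (t, 39, a, m, 33, 8, 30), (t, 39, a, m, 7, 22, 12), (t, 39, a, m, 7, 25, 1), (t, 39, a, m, 7, 8, 30), (t, 6, d, u, 15, 22, 12), (t, 6, d, u, 15, 25, 1), (t, 6, d, u, 15, 8, 30), (t, 6, d, u, 27, 22, 12), (t, 6, d, u, 27, 25, 1), (t, 6, d, u, 27, 8, 30), (t, 6, d, u, 29, 22, 12), (t, 6, d, u, 29, 25, 1), (t, 6, d, u, 29, 8, 30), (t, 6, d, u, 33, 22, 12), (t, 6, d, u, 33, 25, 1), (t, 6, d, u, 33, 8, 30), (t, 6, d, u, 7, 22, 12), (t, 6, d, u, 7, 25, 1), (t, 6, d, u, 7, 8, 30)}
Filtering on E != 39 and C != q leaves {(n, 2, a, m, 10, 15, 19), (n, 2, a, m, 22, 15, 19), (n, 2, a, m, 37, 15, 19), (n, 2, a, m, 8, 15, 19), (t, 35, v, k, 15, 22, 12), (t, 35, v, k, 15, 25, 1), (t, 35, v, k, 15, 8, 30), (t, 35, v, k, 27, 22, 12), (t, 35, v, k, 27, 25, 1), (t, 35, v, k, 27, 8, 30), (t, 35, v, k, 29, 22, 12), (t, 35, v, k, 29, 25, 1), (t, 35, v, k, 29, 8, 30), (t, 35, v, k, 33, 22, 12), (t, 35, v, k, 33, 25, 1), (t, 35, v, k, 33, 8, 30), (t, 35, v, k, 7, 22, 12), (t, 35, v, k, 7, 25, 1), (t, 35, v, k, 7, 8, 30), (t, 35, v, s, 15, 22, 12), (t, 35, v, s, 15, 25, 1), (t, 35, v, s, 15, 8, 30), (t, 35, v, s, 27, 22, 12), (t, 35, v, s, 27, 25, 1), (t, 35, v, s, 27, 8, 30), (t, 35, v, s, 29, 22, 12), (t, 35, v, s, 29, 25, 1), (t, 35, v, s, 29, 8, 30), (t, 35, v, s, 33, 22, 12), (t, 35, v, s, 33, 25, 1), (t, 35, v, s, 33, 8, 30), (t, 35, v, s, 7, 22, 12), (t, 35, v, s, 7, 25, 1), (t, 35, v, s, 7, 8, 30), (t, 6, d, u, 15, 22, 12), (t, 6, d, u, 15, 25, 1), (t, 6, d, u, 15, 8, 30), (t, 6, d, u, 27, 22, 12), (t, 6, d, u, 27, 25, 1), (t, 6, d, u, 27, 8, 30), (t, 6, d, u, 29, 22, 12), (t, 6, d, u, 29, 25, 1), (t, 6, d, u, 29, 8, 30), (t, 6, d, u, 33, 22, 12), (t, 6, d, u, 33, 25, 1), (t, 6, d, u, 33, 8, 30), (t, 6, d, u, 7, 22, 12), (t, 6, d, u, 7, 25, 1), (t, 6, d, u, 7, 8, 30)}.
Projecting to D, G, E (42 duplicate(s) eliminated): {(n, 15, 2), (t, 22, 35), (t, 22, 6), (t, 25, 35), (t, 25, 6), (t, 8, 35), (t, 8, 6)}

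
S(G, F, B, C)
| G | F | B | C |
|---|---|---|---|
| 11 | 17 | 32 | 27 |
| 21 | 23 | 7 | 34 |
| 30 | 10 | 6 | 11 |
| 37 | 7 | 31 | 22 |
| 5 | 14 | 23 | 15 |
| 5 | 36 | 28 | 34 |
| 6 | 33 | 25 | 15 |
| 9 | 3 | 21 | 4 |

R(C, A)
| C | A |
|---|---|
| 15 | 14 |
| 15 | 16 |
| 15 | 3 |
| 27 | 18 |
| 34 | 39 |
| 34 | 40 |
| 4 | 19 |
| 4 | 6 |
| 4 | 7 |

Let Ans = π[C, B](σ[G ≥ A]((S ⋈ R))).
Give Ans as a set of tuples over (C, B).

{(15, 23), (15, 25), (4, 21)}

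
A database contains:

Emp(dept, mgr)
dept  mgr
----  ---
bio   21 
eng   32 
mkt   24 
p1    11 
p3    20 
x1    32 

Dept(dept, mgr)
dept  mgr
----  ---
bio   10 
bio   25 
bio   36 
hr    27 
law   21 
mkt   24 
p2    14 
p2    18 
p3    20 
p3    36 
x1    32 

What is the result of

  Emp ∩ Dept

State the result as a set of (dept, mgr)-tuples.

{(mkt, 24), (p3, 20), (x1, 32)}

Taking the intersection: {(mkt, 24), (p3, 20), (x1, 32)}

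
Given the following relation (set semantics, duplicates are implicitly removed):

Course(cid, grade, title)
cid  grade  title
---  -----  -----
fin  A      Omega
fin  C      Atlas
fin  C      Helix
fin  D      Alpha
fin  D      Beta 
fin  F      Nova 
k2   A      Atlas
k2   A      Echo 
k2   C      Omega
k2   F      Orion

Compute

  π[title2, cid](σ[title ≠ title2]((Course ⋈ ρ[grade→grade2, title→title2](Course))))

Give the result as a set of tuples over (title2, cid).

{(Alpha, fin), (Atlas, fin), (Atlas, k2), (Beta, fin), (Echo, k2), (Helix, fin), (Nova, fin), (Omega, fin), (Omega, k2), (Orion, k2)}

ρ[grade→grade2, title→title2]: schema becomes (cid, grade2, title2); tuples unchanged.
Natural join on cid: {(fin, A, Omega, A, Omega), (fin, A, Omega, C, Atlas), (fin, A, Omega, C, Helix), (fin, A, Omega, D, Alpha), (fin, A, Omega, D, Beta), (fin, A, Omega, F, Nova), (fin, C, Atlas, A, Omega), (fin, C, Atlas, C, Atlas), (fin, C, Atlas, C, Helix), (fin, C, Atlas, D, Alpha), (fin, C, Atlas, D, Beta), (fin, C, Atlas, F, Nova), (fin, C, Helix, A, Omega), (fin, C, Helix, C, Atlas), (fin, C, Helix, C, Helix), (fin, C, Helix, D, Alpha), (fin, C, Helix, D, Beta), (fin, C, Helix, F, Nova), (fin, D, Alpha, A, Omega), (fin, D, Alpha, C, Atlas), (fin, D, Alpha, C, Helix), (fin, D, Alpha, D, Alpha), (fin, D, Alpha, D, Beta), (fin, D, Alpha, F, Nova), (fin, D, Beta, A, Omega), (fin, D, Beta, C, Atlas), (fin, D, Beta, C, Helix), (fin, D, Beta, D, Alpha), (fin, D, Beta, D, Beta), (fin, D, Beta, F, Nova), (fin, F, Nova, A, Omega), (fin, F, Nova, C, Atlas), (fin, F, Nova, C, Helix), (fin, F, Nova, D, Alpha), (fin, F, Nova, D, Beta), (fin, F, Nova, F, Nova), (k2, A, Atlas, A, Atlas), (k2, A, Atlas, A, Echo), (k2, A, Atlas, C, Omega), (k2, A, Atlas, F, Orion), (k2, A, Echo, A, Atlas), (k2, A, Echo, A, Echo), (k2, A, Echo, C, Omega), (k2, A, Echo, F, Orion), (k2, C, Omega, A, Atlas), (k2, C, Omega, A, Echo), (k2, C, Omega, C, Omega), (k2, C, Omega, F, Orion), (k2, F, Orion, A, Atlas), (k2, F, Orion, A, Echo), (k2, F, Orion, C, Omega), (k2, F, Orion, F, Orion)}
Apply σ_{title ≠ title2}; surviving tuples: {(fin, A, Omega, C, Atlas), (fin, A, Omega, C, Helix), (fin, A, Omega, D, Alpha), (fin, A, Omega, D, Beta), (fin, A, Omega, F, Nova), (fin, C, Atlas, A, Omega), (fin, C, Atlas, C, Helix), (fin, C, Atlas, D, Alpha), (fin, C, Atlas, D, Beta), (fin, C, Atlas, F, Nova), (fin, C, Helix, A, Omega), (fin, C, Helix, C, Atlas), (fin, C, Helix, D, Alpha), (fin, C, Helix, D, Beta), (fin, C, Helix, F, Nova), (fin, D, Alpha, A, Omega), (fin, D, Alpha, C, Atlas), (fin, D, Alpha, C, Helix), (fin, D, Alpha, D, Beta), (fin, D, Alpha, F, Nova), (fin, D, Beta, A, Omega), (fin, D, Beta, C, Atlas), (fin, D, Beta, C, Helix), (fin, D, Beta, D, Alpha), (fin, D, Beta, F, Nova), (fin, F, Nova, A, Omega), (fin, F, Nova, C, Atlas), (fin, F, Nova, C, Helix), (fin, F, Nova, D, Alpha), (fin, F, Nova, D, Beta), (k2, A, Atlas, A, Echo), (k2, A, Atlas, C, Omega), (k2, A, Atlas, F, Orion), (k2, A, Echo, A, Atlas), (k2, A, Echo, C, Omega), (k2, A, Echo, F, Orion), (k2, C, Omega, A, Atlas), (k2, C, Omega, A, Echo), (k2, C, Omega, F, Orion), (k2, F, Orion, A, Atlas), (k2, F, Orion, A, Echo), (k2, F, Orion, C, Omega)}
π[title2, cid]: project onto (title2, cid) (32 duplicate(s) eliminated) → {(Alpha, fin), (Atlas, fin), (Atlas, k2), (Beta, fin), (Echo, k2), (Helix, fin), (Nova, fin), (Omega, fin), (Omega, k2), (Orion, k2)}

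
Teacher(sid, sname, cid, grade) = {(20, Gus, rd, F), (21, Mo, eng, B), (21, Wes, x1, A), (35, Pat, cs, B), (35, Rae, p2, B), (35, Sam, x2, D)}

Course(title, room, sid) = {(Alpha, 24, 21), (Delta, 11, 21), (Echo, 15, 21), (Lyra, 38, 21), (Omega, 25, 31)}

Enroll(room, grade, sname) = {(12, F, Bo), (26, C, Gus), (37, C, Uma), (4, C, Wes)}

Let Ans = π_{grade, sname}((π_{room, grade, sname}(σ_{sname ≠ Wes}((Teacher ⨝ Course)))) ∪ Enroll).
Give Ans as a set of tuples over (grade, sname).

Natural join on sid: {(21, Mo, eng, B, Alpha, 24), (21, Mo, eng, B, Delta, 11), (21, Mo, eng, B, Echo, 15), (21, Mo, eng, B, Lyra, 38), (21, Wes, x1, A, Alpha, 24), (21, Wes, x1, A, Delta, 11), (21, Wes, x1, A, Echo, 15), (21, Wes, x1, A, Lyra, 38)}
Selection sname ≠ Wes: {(21, Mo, eng, B, Alpha, 24), (21, Mo, eng, B, Delta, 11), (21, Mo, eng, B, Echo, 15), (21, Mo, eng, B, Lyra, 38)}
Projecting to room, grade, sname: {(11, B, Mo), (15, B, Mo), (24, B, Mo), (38, B, Mo)}
Union: {(11, B, Mo), (15, B, Mo), (24, B, Mo), (38, B, Mo)} with {(12, F, Bo), (26, C, Gus), (37, C, Uma), (4, C, Wes)} → {(11, B, Mo), (12, F, Bo), (15, B, Mo), (24, B, Mo), (26, C, Gus), (37, C, Uma), (38, B, Mo), (4, C, Wes)}
Projecting to grade, sname (3 duplicate(s) eliminated): {(B, Mo), (C, Gus), (C, Uma), (C, Wes), (F, Bo)}

{(B, Mo), (C, Gus), (C, Uma), (C, Wes), (F, Bo)}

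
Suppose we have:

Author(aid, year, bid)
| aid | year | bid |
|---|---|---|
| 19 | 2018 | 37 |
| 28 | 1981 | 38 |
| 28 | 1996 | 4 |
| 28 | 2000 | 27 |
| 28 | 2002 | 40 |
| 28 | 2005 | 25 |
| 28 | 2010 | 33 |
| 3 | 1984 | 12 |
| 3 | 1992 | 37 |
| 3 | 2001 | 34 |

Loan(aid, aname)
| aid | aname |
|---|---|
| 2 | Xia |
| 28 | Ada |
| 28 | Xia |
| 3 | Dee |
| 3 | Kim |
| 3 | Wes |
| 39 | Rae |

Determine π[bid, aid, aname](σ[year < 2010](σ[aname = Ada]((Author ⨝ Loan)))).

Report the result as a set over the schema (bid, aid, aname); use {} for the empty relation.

{(25, 28, Ada), (27, 28, Ada), (38, 28, Ada), (4, 28, Ada), (40, 28, Ada)}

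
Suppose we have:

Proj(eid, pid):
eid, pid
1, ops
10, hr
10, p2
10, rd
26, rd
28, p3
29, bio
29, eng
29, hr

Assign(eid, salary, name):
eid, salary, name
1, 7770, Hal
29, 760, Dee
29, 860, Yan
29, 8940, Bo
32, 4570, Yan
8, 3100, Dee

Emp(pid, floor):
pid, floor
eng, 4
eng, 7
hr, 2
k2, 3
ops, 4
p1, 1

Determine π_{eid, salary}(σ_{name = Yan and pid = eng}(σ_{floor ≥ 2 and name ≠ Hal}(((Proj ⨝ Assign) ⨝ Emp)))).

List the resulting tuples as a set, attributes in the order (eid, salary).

{(29, 860)}

Natural join on eid: {(1, ops, 7770, Hal), (29, bio, 760, Dee), (29, bio, 860, Yan), (29, bio, 8940, Bo), (29, eng, 760, Dee), (29, eng, 860, Yan), (29, eng, 8940, Bo), (29, hr, 760, Dee), (29, hr, 860, Yan), (29, hr, 8940, Bo)}
Natural join on pid: {(1, ops, 7770, Hal, 4), (29, eng, 760, Dee, 4), (29, eng, 760, Dee, 7), (29, eng, 860, Yan, 4), (29, eng, 860, Yan, 7), (29, eng, 8940, Bo, 4), (29, eng, 8940, Bo, 7), (29, hr, 760, Dee, 2), (29, hr, 860, Yan, 2), (29, hr, 8940, Bo, 2)}
Apply σ_{floor ≥ 2 and name ≠ Hal}; surviving tuples: {(29, eng, 760, Dee, 4), (29, eng, 760, Dee, 7), (29, eng, 860, Yan, 4), (29, eng, 860, Yan, 7), (29, eng, 8940, Bo, 4), (29, eng, 8940, Bo, 7), (29, hr, 760, Dee, 2), (29, hr, 860, Yan, 2), (29, hr, 8940, Bo, 2)}
Apply σ_{name = Yan and pid = eng}; surviving tuples: {(29, eng, 860, Yan, 4), (29, eng, 860, Yan, 7)}
π_{eid, salary} gives {(29, 860)} (1 duplicate(s) eliminated).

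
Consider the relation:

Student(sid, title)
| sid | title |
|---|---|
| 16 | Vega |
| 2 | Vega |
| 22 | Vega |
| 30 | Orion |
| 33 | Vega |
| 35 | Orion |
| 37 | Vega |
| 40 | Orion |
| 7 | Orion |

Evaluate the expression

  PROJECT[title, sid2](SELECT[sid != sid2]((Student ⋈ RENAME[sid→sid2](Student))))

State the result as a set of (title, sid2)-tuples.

{(Orion, 30), (Orion, 35), (Orion, 40), (Orion, 7), (Vega, 16), (Vega, 2), (Vega, 22), (Vega, 33), (Vega, 37)}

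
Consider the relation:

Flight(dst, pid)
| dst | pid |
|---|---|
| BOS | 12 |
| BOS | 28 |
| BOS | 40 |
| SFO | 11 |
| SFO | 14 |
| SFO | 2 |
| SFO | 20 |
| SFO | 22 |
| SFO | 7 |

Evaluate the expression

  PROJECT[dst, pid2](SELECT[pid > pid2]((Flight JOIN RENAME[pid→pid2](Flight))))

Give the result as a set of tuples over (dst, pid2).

{(BOS, 12), (BOS, 28), (SFO, 11), (SFO, 14), (SFO, 2), (SFO, 20), (SFO, 7)}

ρ[pid→pid2]: schema becomes (dst, pid2); tuples unchanged.
Joining Flight and RENAME[pid→pid2](Flight) on dst yields {(BOS, 12, 12), (BOS, 12, 28), (BOS, 12, 40), (BOS, 28, 12), (BOS, 28, 28), (BOS, 28, 40), (BOS, 40, 12), (BOS, 40, 28), (BOS, 40, 40), (SFO, 11, 11), (SFO, 11, 14), (SFO, 11, 2), (SFO, 11, 20), (SFO, 11, 22), (SFO, 11, 7), (SFO, 14, 11), (SFO, 14, 14), (SFO, 14, 2), (SFO, 14, 20), (SFO, 14, 22), (SFO, 14, 7), (SFO, 2, 11), (SFO, 2, 14), (SFO, 2, 2), (SFO, 2, 20), (SFO, 2, 22), (SFO, 2, 7), (SFO, 20, 11), (SFO, 20, 14), (SFO, 20, 2), (SFO, 20, 20), (SFO, 20, 22), (SFO, 20, 7), (SFO, 22, 11), (SFO, 22, 14), (SFO, 22, 2), (SFO, 22, 20), (SFO, 22, 22), (SFO, 22, 7), (SFO, 7, 11), (SFO, 7, 14), (SFO, 7, 2), (SFO, 7, 20), (SFO, 7, 22), (SFO, 7, 7)}.
Apply σ_{pid > pid2}; surviving tuples: {(BOS, 28, 12), (BOS, 40, 12), (BOS, 40, 28), (SFO, 11, 2), (SFO, 11, 7), (SFO, 14, 11), (SFO, 14, 2), (SFO, 14, 7), (SFO, 20, 11), (SFO, 20, 14), (SFO, 20, 2), (SFO, 20, 7), (SFO, 22, 11), (SFO, 22, 14), (SFO, 22, 2), (SFO, 22, 20), (SFO, 22, 7), (SFO, 7, 2)}
π_{dst, pid2} gives {(BOS, 12), (BOS, 28), (SFO, 11), (SFO, 14), (SFO, 2), (SFO, 20), (SFO, 7)} (11 duplicate(s) eliminated).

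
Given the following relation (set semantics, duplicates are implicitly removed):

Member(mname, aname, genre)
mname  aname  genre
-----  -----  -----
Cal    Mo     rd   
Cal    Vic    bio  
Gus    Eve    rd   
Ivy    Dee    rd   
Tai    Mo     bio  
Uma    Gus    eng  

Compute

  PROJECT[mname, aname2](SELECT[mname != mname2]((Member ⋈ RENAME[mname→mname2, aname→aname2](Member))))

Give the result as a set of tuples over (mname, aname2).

ρ[mname→mname2, aname→aname2]: schema becomes (mname2, aname2, genre); tuples unchanged.
Member ⋈ RENAME[mname→mname2, aname→aname2](Member) (natural join on genre): {(Cal, Mo, rd, Cal, Mo), (Cal, Mo, rd, Gus, Eve), (Cal, Mo, rd, Ivy, Dee), (Cal, Vic, bio, Cal, Vic), (Cal, Vic, bio, Tai, Mo), (Gus, Eve, rd, Cal, Mo), (Gus, Eve, rd, Gus, Eve), (Gus, Eve, rd, Ivy, Dee), (Ivy, Dee, rd, Cal, Mo), (Ivy, Dee, rd, Gus, Eve), (Ivy, Dee, rd, Ivy, Dee), (Tai, Mo, bio, Cal, Vic), (Tai, Mo, bio, Tai, Mo), (Uma, Gus, eng, Uma, Gus)}
Filtering on mname != mname2 leaves {(Cal, Mo, rd, Gus, Eve), (Cal, Mo, rd, Ivy, Dee), (Cal, Vic, bio, Tai, Mo), (Gus, Eve, rd, Cal, Mo), (Gus, Eve, rd, Ivy, Dee), (Ivy, Dee, rd, Cal, Mo), (Ivy, Dee, rd, Gus, Eve), (Tai, Mo, bio, Cal, Vic)}.
π_{mname, aname2} gives {(Cal, Dee), (Cal, Eve), (Cal, Mo), (Gus, Dee), (Gus, Mo), (Ivy, Eve), (Ivy, Mo), (Tai, Vic)}.

{(Cal, Dee), (Cal, Eve), (Cal, Mo), (Gus, Dee), (Gus, Mo), (Ivy, Eve), (Ivy, Mo), (Tai, Vic)}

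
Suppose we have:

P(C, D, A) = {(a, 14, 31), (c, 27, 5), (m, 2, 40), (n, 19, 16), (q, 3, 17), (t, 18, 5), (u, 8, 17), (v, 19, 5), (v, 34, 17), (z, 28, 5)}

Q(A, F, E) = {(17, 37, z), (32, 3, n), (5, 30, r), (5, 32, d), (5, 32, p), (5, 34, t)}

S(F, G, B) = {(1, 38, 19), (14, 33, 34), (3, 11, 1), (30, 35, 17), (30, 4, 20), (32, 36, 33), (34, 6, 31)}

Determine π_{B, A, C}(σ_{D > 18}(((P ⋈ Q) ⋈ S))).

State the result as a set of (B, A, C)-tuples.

{(17, 5, c), (17, 5, v), (17, 5, z), (20, 5, c), (20, 5, v), (20, 5, z), (31, 5, c), (31, 5, v), (31, 5, z), (33, 5, c), (33, 5, v), (33, 5, z)}

P ⋈ Q (natural join on A): {(c, 27, 5, 30, r), (c, 27, 5, 32, d), (c, 27, 5, 32, p), (c, 27, 5, 34, t), (q, 3, 17, 37, z), (t, 18, 5, 30, r), (t, 18, 5, 32, d), (t, 18, 5, 32, p), (t, 18, 5, 34, t), (u, 8, 17, 37, z), (v, 19, 5, 30, r), (v, 19, 5, 32, d), (v, 19, 5, 32, p), (v, 19, 5, 34, t), (v, 34, 17, 37, z), (z, 28, 5, 30, r), (z, 28, 5, 32, d), (z, 28, 5, 32, p), (z, 28, 5, 34, t)}
(P ⋈ Q) ⋈ S (natural join on F): {(c, 27, 5, 30, r, 35, 17), (c, 27, 5, 30, r, 4, 20), (c, 27, 5, 32, d, 36, 33), (c, 27, 5, 32, p, 36, 33), (c, 27, 5, 34, t, 6, 31), (t, 18, 5, 30, r, 35, 17), (t, 18, 5, 30, r, 4, 20), (t, 18, 5, 32, d, 36, 33), (t, 18, 5, 32, p, 36, 33), (t, 18, 5, 34, t, 6, 31), (v, 19, 5, 30, r, 35, 17), (v, 19, 5, 30, r, 4, 20), (v, 19, 5, 32, d, 36, 33), (v, 19, 5, 32, p, 36, 33), (v, 19, 5, 34, t, 6, 31), (z, 28, 5, 30, r, 35, 17), (z, 28, 5, 30, r, 4, 20), (z, 28, 5, 32, d, 36, 33), (z, 28, 5, 32, p, 36, 33), (z, 28, 5, 34, t, 6, 31)}
Selection D > 18: {(c, 27, 5, 30, r, 35, 17), (c, 27, 5, 30, r, 4, 20), (c, 27, 5, 32, d, 36, 33), (c, 27, 5, 32, p, 36, 33), (c, 27, 5, 34, t, 6, 31), (v, 19, 5, 30, r, 35, 17), (v, 19, 5, 30, r, 4, 20), (v, 19, 5, 32, d, 36, 33), (v, 19, 5, 32, p, 36, 33), (v, 19, 5, 34, t, 6, 31), (z, 28, 5, 30, r, 35, 17), (z, 28, 5, 30, r, 4, 20), (z, 28, 5, 32, d, 36, 33), (z, 28, 5, 32, p, 36, 33), (z, 28, 5, 34, t, 6, 31)}
π[B, A, C]: project onto (B, A, C) (3 duplicate(s) eliminated) → {(17, 5, c), (17, 5, v), (17, 5, z), (20, 5, c), (20, 5, v), (20, 5, z), (31, 5, c), (31, 5, v), (31, 5, z), (33, 5, c), (33, 5, v), (33, 5, z)}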